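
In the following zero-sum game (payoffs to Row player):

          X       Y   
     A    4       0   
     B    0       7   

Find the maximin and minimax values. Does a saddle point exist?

Maximin = 0, Minimax = 4, Saddle: False

Work:
Row minimums: [0, 0] → maximin = 0
Column maximums: [4, 7] → minimax = 4
No saddle point (maximin ≠ minimax). Mixed strategy needed.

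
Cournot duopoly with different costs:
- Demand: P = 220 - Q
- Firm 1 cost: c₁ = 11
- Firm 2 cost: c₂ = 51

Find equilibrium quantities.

q₁* = 83.0, q₂* = 43.0

Work:
Reaction: q₁ = (220 - 11 - q₂)/2
Reaction: q₂ = (220 - 51 - q₁)/2
Solve simultaneously:
q₁* = (220 - 2×11 + 51)/3 = 83.0
q₂* = (220 - 2×51 + 11)/3 = 43.0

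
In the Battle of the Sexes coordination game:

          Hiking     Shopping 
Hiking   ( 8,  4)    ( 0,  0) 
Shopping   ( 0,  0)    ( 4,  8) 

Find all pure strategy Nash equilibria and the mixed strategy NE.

Pure NE: (Hiking, Hiking) and (Shopping, Shopping); Mixed NE: p = 0.6667, q = 0.3333

Work:
Check pure NE:
(Hiking, Hiking): (8, 4) - no unilateral deviation beneficial
(Shopping, Shopping): (4, 8) - no unilateral deviation beneficial
Mixed NE: P1 plays Hiking with p = 0.6667, P2 plays Hiking with q = 0.3333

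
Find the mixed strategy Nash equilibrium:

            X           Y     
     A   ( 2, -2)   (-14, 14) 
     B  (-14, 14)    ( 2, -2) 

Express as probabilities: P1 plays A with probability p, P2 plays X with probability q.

p = 0.5, q = 0.5

Work:
Find probabilities that make opponent indifferent:
P2 chooses q to make P1 indifferent between A and B
P1 chooses p to make P2 indifferent between X and Y
Mixed NE: P1 plays (A: 0.5, B: 0.5), P2 plays (X: 0.5, Y: 0.5)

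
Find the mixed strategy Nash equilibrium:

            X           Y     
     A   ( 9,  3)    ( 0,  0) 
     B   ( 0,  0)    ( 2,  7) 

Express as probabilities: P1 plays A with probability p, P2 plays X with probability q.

p = 0.7, q = 0.1818

Work:
Find probabilities that make opponent indifferent:
P2 chooses q to make P1 indifferent between A and B
P1 chooses p to make P2 indifferent between X and Y
Mixed NE: P1 plays (A: 0.7, B: 0.3), P2 plays (X: 0.1818, Y: 0.8182)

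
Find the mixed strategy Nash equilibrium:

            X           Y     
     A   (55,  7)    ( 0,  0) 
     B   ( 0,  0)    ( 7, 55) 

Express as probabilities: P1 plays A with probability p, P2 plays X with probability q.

p = 0.8871, q = 0.1129

Work:
Find probabilities that make opponent indifferent:
P2 chooses q to make P1 indifferent between A and B
P1 chooses p to make P2 indifferent between X and Y
Mixed NE: P1 plays (A: 0.8871, B: 0.1129), P2 plays (X: 0.1129, Y: 0.8871)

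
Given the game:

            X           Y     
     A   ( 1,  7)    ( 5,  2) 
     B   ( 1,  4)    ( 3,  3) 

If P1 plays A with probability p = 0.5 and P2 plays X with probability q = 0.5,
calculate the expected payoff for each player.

E[P1] = 2.5, E[P2] = 4.0

Work:
E[P1] = p·q·π₁(A,X) + p·(1-q)·π₁(A,Y) + (1-p)·q·π₁(B,X) + (1-p)·(1-q)·π₁(B,Y)
= 0.5·0.5·1 + 0.5·0.5·5 + 0.5·0.5·1 + 0.5·0.5·3
= 2.5

E[P2] = 4.0 (similar calculation)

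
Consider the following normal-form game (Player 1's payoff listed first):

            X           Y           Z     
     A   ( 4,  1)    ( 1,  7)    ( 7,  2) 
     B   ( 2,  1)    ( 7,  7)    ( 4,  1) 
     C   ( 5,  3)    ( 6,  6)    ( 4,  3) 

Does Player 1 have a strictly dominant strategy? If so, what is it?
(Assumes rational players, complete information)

No strictly dominant strategy exists for Player 1

Work:
A strategy strictly dominates another if it gives a strictly higher payoff against every opponent action. Compare each pair of P1's strategies column-by-column:
  A vs B: [4 vs 2, 1 vs 7, 7 vs 4] → A does not strictly dominate B (column Y: 1 ≤ 7)
  A vs C: [4 vs 5, 1 vs 6, 7 vs 4] → A does not strictly dominate C (column X: 4 ≤ 5)
  B vs A: [2 vs 4, 7 vs 1, 4 vs 7] → B does not strictly dominate A (column X: 2 ≤ 4)
  B vs C: [2 vs 5, 7 vs 6, 4 vs 4] → B does not strictly dominate C (column X: 2 ≤ 5)
  C vs A: [5 vs 4, 6 vs 1, 4 vs 7] → C does not strictly dominate A (column Z: 4 ≤ 7)
  C vs B: [5 vs 2, 6 vs 7, 4 vs 4] → C does not strictly dominate B (column Y: 6 ≤ 7)
No single strategy strictly dominates all others → no strictly dominant strategy.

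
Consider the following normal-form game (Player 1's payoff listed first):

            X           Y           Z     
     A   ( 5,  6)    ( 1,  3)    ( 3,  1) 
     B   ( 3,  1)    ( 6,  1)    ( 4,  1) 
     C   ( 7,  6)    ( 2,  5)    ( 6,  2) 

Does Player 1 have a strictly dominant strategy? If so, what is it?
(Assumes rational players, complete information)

No strictly dominant strategy exists for Player 1

Work:
A strategy strictly dominates another if it gives a strictly higher payoff against every opponent action. Compare each pair of P1's strategies column-by-column:
  A vs B: [5 vs 3, 1 vs 6, 3 vs 4] → A does not strictly dominate B (column Y: 1 ≤ 6)
  A vs C: [5 vs 7, 1 vs 2, 3 vs 6] → A does not strictly dominate C (column X: 5 ≤ 7)
  B vs A: [3 vs 5, 6 vs 1, 4 vs 3] → B does not strictly dominate A (column X: 3 ≤ 5)
  B vs C: [3 vs 7, 6 vs 2, 4 vs 6] → B does not strictly dominate C (column X: 3 ≤ 7)
  C vs A: [7 vs 5, 2 vs 1, 6 vs 3] → C strictly dominates A
  C vs B: [7 vs 3, 2 vs 6, 6 vs 4] → C does not strictly dominate B (column Y: 2 ≤ 6)
No single strategy strictly dominates all others → no strictly dominant strategy.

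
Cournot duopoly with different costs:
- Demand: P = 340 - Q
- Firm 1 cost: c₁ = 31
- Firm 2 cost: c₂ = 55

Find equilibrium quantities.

q₁* = 111.0, q₂* = 87.0

Work:
Reaction: q₁ = (340 - 31 - q₂)/2
Reaction: q₂ = (340 - 55 - q₁)/2
Solve simultaneously:
q₁* = (340 - 2×31 + 55)/3 = 111.0
q₂* = (340 - 2×55 + 31)/3 = 87.0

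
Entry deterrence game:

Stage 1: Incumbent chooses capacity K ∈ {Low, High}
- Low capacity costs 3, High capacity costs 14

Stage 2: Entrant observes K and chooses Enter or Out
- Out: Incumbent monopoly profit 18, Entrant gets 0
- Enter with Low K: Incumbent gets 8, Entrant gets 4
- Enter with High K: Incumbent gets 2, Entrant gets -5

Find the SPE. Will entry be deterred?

SPE: (Low, Enter|Low, Out|High); Entry not deterred. Incumbent net profit = 5, Entrant gets 4

Work:
After Low K: Entrant enters (4 > 0)
After High K: Entrant stays out (-5 < 0)
Incumbent: Low → 8−3=5, High → 18−14=4
Incumbent chooses Low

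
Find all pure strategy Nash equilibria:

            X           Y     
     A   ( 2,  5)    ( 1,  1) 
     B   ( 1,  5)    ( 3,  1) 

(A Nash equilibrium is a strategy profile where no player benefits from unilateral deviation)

Nash equilibrium: (A, X)

Work:
Best responses:
  P1 vs X: payoffs [2, 1] → best response A (payoff 2)
  P1 vs Y: payoffs [1, 3] → best response B (payoff 3)
  P2 vs A: payoffs [5, 1] → best response X (payoff 5)
  P2 vs B: payoffs [5, 1] → best response X (payoff 5)
Mutual best responses: (A,X) → Nash equilibria.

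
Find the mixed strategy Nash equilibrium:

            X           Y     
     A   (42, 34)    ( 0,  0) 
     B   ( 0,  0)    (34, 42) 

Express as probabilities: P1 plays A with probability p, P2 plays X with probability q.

p = 0.5526, q = 0.4474

Work:
Find probabilities that make opponent indifferent:
P2 chooses q to make P1 indifferent between A and B
P1 chooses p to make P2 indifferent between X and Y
Mixed NE: P1 plays (A: 0.5526, B: 0.4474), P2 plays (X: 0.4474, Y: 0.5526)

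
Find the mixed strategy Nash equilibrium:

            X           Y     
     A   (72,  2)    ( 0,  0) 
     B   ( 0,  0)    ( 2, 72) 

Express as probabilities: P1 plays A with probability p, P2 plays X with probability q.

p = 0.973, q = 0.027

Work:
Find probabilities that make opponent indifferent:
P2 chooses q to make P1 indifferent between A and B
P1 chooses p to make P2 indifferent between X and Y
Mixed NE: P1 plays (A: 0.973, B: 0.027), P2 plays (X: 0.027, Y: 0.973)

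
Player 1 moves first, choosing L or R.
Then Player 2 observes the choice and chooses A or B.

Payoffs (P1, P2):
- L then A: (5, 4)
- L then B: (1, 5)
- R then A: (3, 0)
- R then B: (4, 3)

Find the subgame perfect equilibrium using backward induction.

P1 plays R, P2 plays B after L and B after R; Payoff (4, 3)

Work:
Backward induction:
After L: P2 chooses B → P1 gets 1
After R: P2 chooses B → P1 gets 4
P1 chooses R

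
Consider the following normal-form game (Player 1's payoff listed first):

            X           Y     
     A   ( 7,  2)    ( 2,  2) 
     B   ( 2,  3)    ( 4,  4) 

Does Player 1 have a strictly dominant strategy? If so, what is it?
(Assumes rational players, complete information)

No strictly dominant strategy exists for Player 1

Work:
A strategy strictly dominates another if it gives a strictly higher payoff against every opponent action. Compare each pair of P1's strategies column-by-column:
  A vs B: [7 vs 2, 2 vs 4] → A does not strictly dominate B (column Y: 2 ≤ 4)
  B vs A: [2 vs 7, 4 vs 2] → B does not strictly dominate A (column X: 2 ≤ 7)
No single strategy strictly dominates all others → no strictly dominant strategy.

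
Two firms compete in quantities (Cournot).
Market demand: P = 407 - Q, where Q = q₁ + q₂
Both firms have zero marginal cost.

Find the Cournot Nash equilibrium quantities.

q₁* = q₂* = 135.67; P* = 135.67

Work:
Profit: π_i = P·q_i = (a - q_i - q_j)·q_i
FOC: ∂π_i/∂q_i = a - 2q_i - q_j = 0
Reaction function: q_i = (407 - q_j)/2
Symmetry: q* = 407/3 = 135.67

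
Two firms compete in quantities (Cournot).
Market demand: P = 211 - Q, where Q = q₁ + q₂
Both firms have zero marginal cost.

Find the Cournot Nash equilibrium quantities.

q₁* = q₂* = 70.33; P* = 70.33

Work:
Profit: π_i = P·q_i = (a - q_i - q_j)·q_i
FOC: ∂π_i/∂q_i = a - 2q_i - q_j = 0
Reaction function: q_i = (211 - q_j)/2
Symmetry: q* = 211/3 = 70.33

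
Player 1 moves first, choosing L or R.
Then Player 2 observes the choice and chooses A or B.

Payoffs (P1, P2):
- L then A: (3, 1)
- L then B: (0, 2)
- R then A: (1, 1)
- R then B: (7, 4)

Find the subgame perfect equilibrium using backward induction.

P1 plays R, P2 plays B after L and B after R; Payoff (7, 4)

Work:
Backward induction:
After L: P2 chooses B → P1 gets 0
After R: P2 chooses B → P1 gets 7
P1 chooses R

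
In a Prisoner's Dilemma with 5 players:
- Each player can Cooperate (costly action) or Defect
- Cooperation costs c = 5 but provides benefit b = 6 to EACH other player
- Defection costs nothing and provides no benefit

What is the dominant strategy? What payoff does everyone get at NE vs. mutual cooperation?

Dominant: Defect; NE payoff = 0; Coop payoff = 19

Work:
Defect dominates (saves cost c = 5, benefit to others is external)
NE: All defect → everyone gets 0
If all cooperate: each receives (4)×6 - 5 = 19
Social dilemma: 19 > 0 but NE gives 0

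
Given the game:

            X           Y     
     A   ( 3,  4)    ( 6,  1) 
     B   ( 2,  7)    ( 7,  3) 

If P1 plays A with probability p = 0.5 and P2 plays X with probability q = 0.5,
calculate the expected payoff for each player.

E[P1] = 4.5, E[P2] = 3.75

Work:
E[P1] = p·q·π₁(A,X) + p·(1-q)·π₁(A,Y) + (1-p)·q·π₁(B,X) + (1-p)·(1-q)·π₁(B,Y)
= 0.5·0.5·3 + 0.5·0.5·6 + 0.5·0.5·2 + 0.5·0.5·7
= 4.5

E[P2] = 3.75 (similar calculation)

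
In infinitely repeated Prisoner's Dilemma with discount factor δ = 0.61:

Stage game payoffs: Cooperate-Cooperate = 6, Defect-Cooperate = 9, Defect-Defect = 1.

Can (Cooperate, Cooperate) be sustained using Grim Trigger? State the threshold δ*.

δ* = 0.375; since δ = 0.61 ≥ 0.375, cooperation can be sustained

Work:
For Grim Trigger:
Cooperate forever: 6/(1-δ)
Defect then punished: 9 + 1·δ/(1-δ)
Need: 6/(1-δ) ≥ 9 + 1·δ/(1-δ)
Solving: δ ≥ (T-R)/(T-P) = (9-6)/(9-1) = 0.375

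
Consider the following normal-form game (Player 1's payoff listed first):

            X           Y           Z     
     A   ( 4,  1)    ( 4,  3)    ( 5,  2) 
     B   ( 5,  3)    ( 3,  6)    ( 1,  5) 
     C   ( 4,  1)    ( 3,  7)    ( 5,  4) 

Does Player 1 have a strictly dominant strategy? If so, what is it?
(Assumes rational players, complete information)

No strictly dominant strategy exists for Player 1

Work:
A strategy strictly dominates another if it gives a strictly higher payoff against every opponent action. Compare each pair of P1's strategies column-by-column:
  A vs B: [4 vs 5, 4 vs 3, 5 vs 1] → A does not strictly dominate B (column X: 4 ≤ 5)
  A vs C: [4 vs 4, 4 vs 3, 5 vs 5] → A does not strictly dominate C (column X: 4 ≤ 4)
  B vs A: [5 vs 4, 3 vs 4, 1 vs 5] → B does not strictly dominate A (column Y: 3 ≤ 4)
  B vs C: [5 vs 4, 3 vs 3, 1 vs 5] → B does not strictly dominate C (column Y: 3 ≤ 3)
  C vs A: [4 vs 4, 3 vs 4, 5 vs 5] → C does not strictly dominate A (column X: 4 ≤ 4)
  C vs B: [4 vs 5, 3 vs 3, 5 vs 1] → C does not strictly dominate B (column X: 4 ≤ 5)
No single strategy strictly dominates all others → no strictly dominant strategy.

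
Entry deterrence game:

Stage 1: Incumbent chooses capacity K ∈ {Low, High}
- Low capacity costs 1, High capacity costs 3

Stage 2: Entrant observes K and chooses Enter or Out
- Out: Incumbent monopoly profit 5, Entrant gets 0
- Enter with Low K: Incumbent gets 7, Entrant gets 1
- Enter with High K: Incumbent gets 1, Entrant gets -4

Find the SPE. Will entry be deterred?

SPE: (Low, Enter|Low, Out|High); Entry not deterred. Incumbent net profit = 6, Entrant gets 1

Work:
After Low K: Entrant enters (1 > 0)
After High K: Entrant stays out (-4 < 0)
Incumbent: Low → 7−1=6, High → 5−3=2
Incumbent chooses Low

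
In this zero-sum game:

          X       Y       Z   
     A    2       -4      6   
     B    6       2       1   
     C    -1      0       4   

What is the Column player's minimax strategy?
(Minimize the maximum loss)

Column should play Y, value = 2

Work:
Column player minimizes Row's maximum payoff:
Column X: max payoff to Row = 6
Column Y: max payoff to Row = 2
Column Z: max payoff to Row = 6
Minimum is 2, achieved by column Y.
Minimax strategy: Y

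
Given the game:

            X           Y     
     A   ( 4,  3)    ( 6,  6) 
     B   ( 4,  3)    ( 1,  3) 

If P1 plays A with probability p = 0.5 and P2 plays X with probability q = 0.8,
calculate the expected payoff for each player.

E[P1] = 3.9, E[P2] = 3.3

Work:
E[P1] = p·q·π₁(A,X) + p·(1-q)·π₁(A,Y) + (1-p)·q·π₁(B,X) + (1-p)·(1-q)·π₁(B,Y)
= 0.5·0.8·4 + 0.5·0.2·6 + 0.5·0.8·4 + 0.5·0.2·1
= 3.9

E[P2] = 3.3 (similar calculation)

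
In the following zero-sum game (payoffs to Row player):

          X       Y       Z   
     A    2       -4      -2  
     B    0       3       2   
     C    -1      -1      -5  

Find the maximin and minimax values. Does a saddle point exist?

Maximin = 0, Minimax = 2, Saddle: False

Work:
Row minimums: [-4, 0, -5] → maximin = 0
Column maximums: [2, 3, 2] → minimax = 2
No saddle point (maximin ≠ minimax). Mixed strategy needed.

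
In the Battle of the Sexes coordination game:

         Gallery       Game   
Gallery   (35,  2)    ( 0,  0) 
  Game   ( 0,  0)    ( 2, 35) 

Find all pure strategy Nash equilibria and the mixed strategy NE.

Pure NE: (Gallery, Gallery) and (Game, Game); Mixed NE: p = 0.9459, q = 0.0541

Work:
Check pure NE:
(Gallery, Gallery): (35, 2) - no unilateral deviation beneficial
(Game, Game): (2, 35) - no unilateral deviation beneficial
Mixed NE: P1 plays Gallery with p = 0.9459, P2 plays Gallery with q = 0.0541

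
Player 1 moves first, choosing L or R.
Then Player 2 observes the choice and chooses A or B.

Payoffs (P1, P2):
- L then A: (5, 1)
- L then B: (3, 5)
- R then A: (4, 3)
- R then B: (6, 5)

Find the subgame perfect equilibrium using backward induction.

P1 plays R, P2 plays B after L and B after R; Payoff (6, 5)

Work:
Backward induction:
After L: P2 chooses B → P1 gets 3
After R: P2 chooses B → P1 gets 6
P1 chooses R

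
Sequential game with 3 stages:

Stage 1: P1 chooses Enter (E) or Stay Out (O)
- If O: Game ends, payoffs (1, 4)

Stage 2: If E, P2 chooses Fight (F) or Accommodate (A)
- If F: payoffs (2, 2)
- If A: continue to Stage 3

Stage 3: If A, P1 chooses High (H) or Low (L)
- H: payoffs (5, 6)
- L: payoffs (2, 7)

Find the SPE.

SPE: (E, A, H); Outcome (5, 6)

Work:
Stage 3: P1 chooses H (5 vs 2)
Stage 2: P2: F->2, A->6 (anticipating H). Choose A
Stage 1: P1: O->1, E->5 (anticipating A, H). Choose E
SPE path: E -> A -> H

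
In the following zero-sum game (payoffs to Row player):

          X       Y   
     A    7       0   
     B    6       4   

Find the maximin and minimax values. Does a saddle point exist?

Maximin = 4, Minimax = 4, Saddle: True

Work:
Row minimums: [0, 4] → maximin = 4
Column maximums: [7, 4] → minimax = 4
Saddle point exists! Game value = 4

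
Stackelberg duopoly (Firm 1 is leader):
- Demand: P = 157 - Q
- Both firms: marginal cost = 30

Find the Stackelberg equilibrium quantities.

q₁* (leader) = 63.5, q₂* (follower) = 31.75

Work:
Follower's reaction: q₂ = (a - c - q₁)/2
Leader substitutes: π₁ = q₁·(a - q₁ - (a-c-q₁)/2 - c)
FOC: q₁* = (157 - 30)/2 = 63.50
Then: q₂* = (157 - 30 - 63.5)/2 = 31.75
Leader has first-mover advantage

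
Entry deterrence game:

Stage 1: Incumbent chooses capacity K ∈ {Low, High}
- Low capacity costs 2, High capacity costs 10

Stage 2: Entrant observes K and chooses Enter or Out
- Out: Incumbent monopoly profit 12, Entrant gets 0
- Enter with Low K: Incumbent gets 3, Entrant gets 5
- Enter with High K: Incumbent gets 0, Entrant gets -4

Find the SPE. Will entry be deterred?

SPE: (High, Enter|Low, Out|High); Entry deterred. Incumbent net profit = 2

Work:
After Low K: Entrant enters (5 > 0)
After High K: Entrant stays out (-4 < 0)
Incumbent: Low → 3−2=1, High → 12−10=2
Incumbent chooses High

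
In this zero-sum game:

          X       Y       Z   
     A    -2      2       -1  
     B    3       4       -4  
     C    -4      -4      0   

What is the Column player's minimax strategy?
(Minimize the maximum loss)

Column should play Z, value = 0

Work:
Column player minimizes Row's maximum payoff:
Column X: max payoff to Row = 3
Column Y: max payoff to Row = 4
Column Z: max payoff to Row = 0
Minimum is 0, achieved by column Z.
Minimax strategy: Z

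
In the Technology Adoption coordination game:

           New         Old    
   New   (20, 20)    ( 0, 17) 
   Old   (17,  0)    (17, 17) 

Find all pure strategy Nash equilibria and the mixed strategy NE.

Pure NE: (New, New) and (Old, Old); Mixed NE: p = 0.85, q = 0.85

Work:
Check pure NE:
(New, New): (20, 20) - no unilateral deviation beneficial
(Old, Old): (17, 17) - no unilateral deviation beneficial
Mixed NE: P1 plays New with p = 0.85, P2 plays New with q = 0.85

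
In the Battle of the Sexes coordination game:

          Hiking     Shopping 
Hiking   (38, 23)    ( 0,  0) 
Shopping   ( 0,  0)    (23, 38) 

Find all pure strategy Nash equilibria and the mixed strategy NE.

Pure NE: (Hiking, Hiking) and (Shopping, Shopping); Mixed NE: p = 0.623, q = 0.377

Work:
Check pure NE:
(Hiking, Hiking): (38, 23) - no unilateral deviation beneficial
(Shopping, Shopping): (23, 38) - no unilateral deviation beneficial
Mixed NE: P1 plays Hiking with p = 0.623, P2 plays Hiking with q = 0.377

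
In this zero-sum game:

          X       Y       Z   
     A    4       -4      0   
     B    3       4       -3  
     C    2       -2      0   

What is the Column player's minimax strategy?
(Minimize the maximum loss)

Column should play Z, value = 0

Work:
Column player minimizes Row's maximum payoff:
Column X: max payoff to Row = 4
Column Y: max payoff to Row = 4
Column Z: max payoff to Row = 0
Minimum is 0, achieved by column Z.
Minimax strategy: Z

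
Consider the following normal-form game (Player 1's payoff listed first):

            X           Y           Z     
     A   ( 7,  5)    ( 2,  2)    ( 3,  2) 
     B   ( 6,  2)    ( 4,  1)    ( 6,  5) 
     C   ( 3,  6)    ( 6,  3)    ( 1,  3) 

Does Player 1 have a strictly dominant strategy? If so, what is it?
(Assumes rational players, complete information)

No strictly dominant strategy exists for Player 1

Work:
A strategy strictly dominates another if it gives a strictly higher payoff against every opponent action. Compare each pair of P1's strategies column-by-column:
  A vs B: [7 vs 6, 2 vs 4, 3 vs 6] → A does not strictly dominate B (column Y: 2 ≤ 4)
  A vs C: [7 vs 3, 2 vs 6, 3 vs 1] → A does not strictly dominate C (column Y: 2 ≤ 6)
  B vs A: [6 vs 7, 4 vs 2, 6 vs 3] → B does not strictly dominate A (column X: 6 ≤ 7)
  B vs C: [6 vs 3, 4 vs 6, 6 vs 1] → B does not strictly dominate C (column Y: 4 ≤ 6)
  C vs A: [3 vs 7, 6 vs 2, 1 vs 3] → C does not strictly dominate A (column X: 3 ≤ 7)
  C vs B: [3 vs 6, 6 vs 4, 1 vs 6] → C does not strictly dominate B (column X: 3 ≤ 6)
No single strategy strictly dominates all others → no strictly dominant strategy.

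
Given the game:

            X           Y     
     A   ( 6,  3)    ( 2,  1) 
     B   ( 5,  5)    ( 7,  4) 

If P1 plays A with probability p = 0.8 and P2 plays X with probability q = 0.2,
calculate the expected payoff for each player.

E[P1] = 3.56, E[P2] = 1.96

Work:
E[P1] = p·q·π₁(A,X) + p·(1-q)·π₁(A,Y) + (1-p)·q·π₁(B,X) + (1-p)·(1-q)·π₁(B,Y)
= 0.8·0.2·6 + 0.8·0.8·2 + 0.2·0.2·5 + 0.2·0.8·7
= 3.56

E[P2] = 1.96 (similar calculation)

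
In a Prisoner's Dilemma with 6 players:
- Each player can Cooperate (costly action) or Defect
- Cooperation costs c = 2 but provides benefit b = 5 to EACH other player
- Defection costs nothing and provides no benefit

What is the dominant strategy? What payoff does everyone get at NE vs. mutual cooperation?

Dominant: Defect; NE payoff = 0; Coop payoff = 23

Work:
Defect dominates (saves cost c = 2, benefit to others is external)
NE: All defect → everyone gets 0
If all cooperate: each receives (5)×5 - 2 = 23
Social dilemma: 23 > 0 but NE gives 0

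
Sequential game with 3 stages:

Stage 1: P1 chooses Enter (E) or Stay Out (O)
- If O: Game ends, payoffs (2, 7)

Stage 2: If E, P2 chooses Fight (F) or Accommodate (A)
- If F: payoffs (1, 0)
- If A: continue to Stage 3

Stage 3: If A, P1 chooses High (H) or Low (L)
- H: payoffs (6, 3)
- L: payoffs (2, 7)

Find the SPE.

SPE: (E, A, H); Outcome (6, 3)

Work:
Stage 3: P1 chooses H (6 vs 2)
Stage 2: P2: F->0, A->3 (anticipating H). Choose A
Stage 1: P1: O->2, E->6 (anticipating A, H). Choose E
SPE path: E -> A -> H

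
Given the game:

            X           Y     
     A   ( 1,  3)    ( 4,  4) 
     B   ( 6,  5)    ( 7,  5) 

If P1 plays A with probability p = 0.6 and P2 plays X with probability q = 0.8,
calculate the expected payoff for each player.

E[P1] = 3.44, E[P2] = 3.92

Work:
E[P1] = p·q·π₁(A,X) + p·(1-q)·π₁(A,Y) + (1-p)·q·π₁(B,X) + (1-p)·(1-q)·π₁(B,Y)
= 0.6·0.8·1 + 0.6·0.2·4 + 0.4·0.8·6 + 0.4·0.2·7
= 3.44

E[P2] = 3.92 (similar calculation)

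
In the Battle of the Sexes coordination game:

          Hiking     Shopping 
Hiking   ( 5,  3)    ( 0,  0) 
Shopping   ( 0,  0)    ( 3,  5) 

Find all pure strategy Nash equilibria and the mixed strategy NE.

Pure NE: (Hiking, Hiking) and (Shopping, Shopping); Mixed NE: p = 0.625, q = 0.375

Work:
Check pure NE:
(Hiking, Hiking): (5, 3) - no unilateral deviation beneficial
(Shopping, Shopping): (3, 5) - no unilateral deviation beneficial
Mixed NE: P1 plays Hiking with p = 0.625, P2 plays Hiking with q = 0.375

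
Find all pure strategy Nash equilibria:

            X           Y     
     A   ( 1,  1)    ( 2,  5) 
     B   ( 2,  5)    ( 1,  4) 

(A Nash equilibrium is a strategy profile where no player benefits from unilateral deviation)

Nash equilibrium: (A, Y), (B, X)

Work:
Best responses:
  P1 vs X: payoffs [1, 2] → best response B (payoff 2)
  P1 vs Y: payoffs [2, 1] → best response A (payoff 2)
  P2 vs A: payoffs [1, 5] → best response Y (payoff 5)
  P2 vs B: payoffs [5, 4] → best response X (payoff 5)
Mutual best responses: (A,Y), (B,X) → Nash equilibria.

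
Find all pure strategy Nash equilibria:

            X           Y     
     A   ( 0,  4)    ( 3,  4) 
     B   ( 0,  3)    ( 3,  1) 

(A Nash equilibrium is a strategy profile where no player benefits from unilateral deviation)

Nash equilibrium: (A, X), (A, Y), (B, X)

Work:
Best responses:
  P1 vs X: payoffs [0, 0] → best response A/B (payoff 0)
  P1 vs Y: payoffs [3, 3] → best response A/B (payoff 3)
  P2 vs A: payoffs [4, 4] → best response X/Y (payoff 4)
  P2 vs B: payoffs [3, 1] → best response X (payoff 3)
Mutual best responses: (A,X), (A,Y), (B,X) → Nash equilibria.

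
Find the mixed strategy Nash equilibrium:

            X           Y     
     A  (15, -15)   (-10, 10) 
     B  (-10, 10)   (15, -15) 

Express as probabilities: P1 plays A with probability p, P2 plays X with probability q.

p = 0.5, q = 0.5

Work:
Find probabilities that make opponent indifferent:
P2 chooses q to make P1 indifferent between A and B
P1 chooses p to make P2 indifferent between X and Y
Mixed NE: P1 plays (A: 0.5, B: 0.5), P2 plays (X: 0.5, Y: 0.5)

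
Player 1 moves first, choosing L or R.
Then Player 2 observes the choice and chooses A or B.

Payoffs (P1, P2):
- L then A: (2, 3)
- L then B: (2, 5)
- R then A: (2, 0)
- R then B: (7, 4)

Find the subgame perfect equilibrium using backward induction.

P1 plays R, P2 plays B after L and B after R; Payoff (7, 4)

Work:
Backward induction:
After L: P2 chooses B → P1 gets 2
After R: P2 chooses B → P1 gets 7
P1 chooses R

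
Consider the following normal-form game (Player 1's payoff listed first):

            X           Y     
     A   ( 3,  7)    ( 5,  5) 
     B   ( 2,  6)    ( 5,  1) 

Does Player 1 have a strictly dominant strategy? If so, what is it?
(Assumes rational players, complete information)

No strictly dominant strategy exists for Player 1

Work:
A strategy strictly dominates another if it gives a strictly higher payoff against every opponent action. Compare each pair of P1's strategies column-by-column:
  A vs B: [3 vs 2, 5 vs 5] → A does not strictly dominate B (column Y: 5 ≤ 5)
  B vs A: [2 vs 3, 5 vs 5] → B does not strictly dominate A (column X: 2 ≤ 3)
No single strategy strictly dominates all others → no strictly dominant strategy.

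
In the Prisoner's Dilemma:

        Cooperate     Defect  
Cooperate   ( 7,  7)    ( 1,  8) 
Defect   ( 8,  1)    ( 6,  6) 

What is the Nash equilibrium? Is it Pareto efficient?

(Defect, Defect) is NE; not Pareto efficient

Work:
Defect dominates Cooperate for both players:
If P2 cooperates: Defect (8) > Cooperate (7)
If P2 defects: Defect (6) > Cooperate (1)
NE: (Defect, Defect) with payoff (6, 6)
But (Cooperate, Cooperate) = (7, 7) Pareto dominates (6, 6)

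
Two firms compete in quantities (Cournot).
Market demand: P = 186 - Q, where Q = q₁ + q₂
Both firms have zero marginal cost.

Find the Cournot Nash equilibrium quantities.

q₁* = q₂* = 62.0; P* = 62.0

Work:
Profit: π_i = P·q_i = (a - q_i - q_j)·q_i
FOC: ∂π_i/∂q_i = a - 2q_i - q_j = 0
Reaction function: q_i = (186 - q_j)/2
Symmetry: q* = 186/3 = 62.0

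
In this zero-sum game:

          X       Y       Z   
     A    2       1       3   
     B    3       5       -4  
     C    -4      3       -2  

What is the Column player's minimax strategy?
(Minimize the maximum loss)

Column should play X or Z (all achieve the minimum), value = 3

Work:
Column player minimizes Row's maximum payoff:
Column X: max payoff to Row = 3
Column Y: max payoff to Row = 5
Column Z: max payoff to Row = 3
Minimum is 3, achieved by columns X, Z (tied).
Each of X or Z is a minimax strategy.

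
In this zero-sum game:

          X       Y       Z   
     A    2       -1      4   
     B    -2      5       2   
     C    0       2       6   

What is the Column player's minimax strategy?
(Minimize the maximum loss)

Column should play X, value = 2

Work:
Column player minimizes Row's maximum payoff:
Column X: max payoff to Row = 2
Column Y: max payoff to Row = 5
Column Z: max payoff to Row = 6
Minimum is 2, achieved by column X.
Minimax strategy: X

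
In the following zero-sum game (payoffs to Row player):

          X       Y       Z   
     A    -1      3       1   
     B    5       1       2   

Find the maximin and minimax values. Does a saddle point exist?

Maximin = 1, Minimax = 2, Saddle: False

Work:
Row minimums: [-1, 1] → maximin = 1
Column maximums: [5, 3, 2] → minimax = 2
No saddle point (maximin ≠ minimax). Mixed strategy needed.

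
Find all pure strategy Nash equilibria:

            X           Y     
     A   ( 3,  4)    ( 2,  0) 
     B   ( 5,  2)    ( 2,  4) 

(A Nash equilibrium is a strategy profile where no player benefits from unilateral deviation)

Nash equilibrium: (B, Y)

Work:
Best responses:
  P1 vs X: payoffs [3, 5] → best response B (payoff 5)
  P1 vs Y: payoffs [2, 2] → best response A/B (payoff 2)
  P2 vs A: payoffs [4, 0] → best response X (payoff 4)
  P2 vs B: payoffs [2, 4] → best response Y (payoff 4)
Mutual best responses: (B,Y) → Nash equilibria.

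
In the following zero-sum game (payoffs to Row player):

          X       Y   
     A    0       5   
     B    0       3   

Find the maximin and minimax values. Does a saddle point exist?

Maximin = 0, Minimax = 0, Saddle: True

Work:
Row minimums: [0, 0] → maximin = 0
Column maximums: [0, 5] → minimax = 0
Saddle point exists! Game value = 0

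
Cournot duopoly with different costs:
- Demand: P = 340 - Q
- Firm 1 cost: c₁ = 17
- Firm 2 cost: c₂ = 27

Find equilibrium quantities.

q₁* = 111.0, q₂* = 101.0

Work:
Reaction: q₁ = (340 - 17 - q₂)/2
Reaction: q₂ = (340 - 27 - q₁)/2
Solve simultaneously:
q₁* = (340 - 2×17 + 27)/3 = 111.0
q₂* = (340 - 2×27 + 17)/3 = 101.0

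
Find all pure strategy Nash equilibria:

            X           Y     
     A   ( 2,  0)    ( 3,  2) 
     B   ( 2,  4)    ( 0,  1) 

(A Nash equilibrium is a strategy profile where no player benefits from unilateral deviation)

Nash equilibrium: (A, Y), (B, X)

Work:
Best responses:
  P1 vs X: payoffs [2, 2] → best response A/B (payoff 2)
  P1 vs Y: payoffs [3, 0] → best response A (payoff 3)
  P2 vs A: payoffs [0, 2] → best response Y (payoff 2)
  P2 vs B: payoffs [4, 1] → best response X (payoff 4)
Mutual best responses: (A,Y), (B,X) → Nash equilibria.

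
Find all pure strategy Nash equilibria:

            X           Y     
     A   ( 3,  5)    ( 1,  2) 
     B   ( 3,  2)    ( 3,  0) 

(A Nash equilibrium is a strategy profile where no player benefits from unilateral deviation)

Nash equilibrium: (A, X), (B, X)

Work:
Best responses:
  P1 vs X: payoffs [3, 3] → best response A/B (payoff 3)
  P1 vs Y: payoffs [1, 3] → best response B (payoff 3)
  P2 vs A: payoffs [5, 2] → best response X (payoff 5)
  P2 vs B: payoffs [2, 0] → best response X (payoff 2)
Mutual best responses: (A,X), (B,X) → Nash equilibria.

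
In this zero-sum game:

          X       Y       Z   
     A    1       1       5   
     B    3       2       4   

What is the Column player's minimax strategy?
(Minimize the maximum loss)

Column should play Y, value = 2

Work:
Column player minimizes Row's maximum payoff:
Column X: max payoff to Row = 3
Column Y: max payoff to Row = 2
Column Z: max payoff to Row = 5
Minimum is 2, achieved by column Y.
Minimax strategy: Y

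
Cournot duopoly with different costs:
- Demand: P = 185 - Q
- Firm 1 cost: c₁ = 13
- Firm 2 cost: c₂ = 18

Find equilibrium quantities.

q₁* = 59.0, q₂* = 54.0

Work:
Reaction: q₁ = (185 - 13 - q₂)/2
Reaction: q₂ = (185 - 18 - q₁)/2
Solve simultaneously:
q₁* = (185 - 2×13 + 18)/3 = 59.0
q₂* = (185 - 2×18 + 13)/3 = 54.0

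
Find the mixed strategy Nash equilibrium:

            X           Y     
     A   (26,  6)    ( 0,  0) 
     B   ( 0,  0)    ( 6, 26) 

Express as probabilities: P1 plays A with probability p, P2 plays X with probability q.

p = 0.8125, q = 0.1875

Work:
Find probabilities that make opponent indifferent:
P2 chooses q to make P1 indifferent between A and B
P1 chooses p to make P2 indifferent between X and Y
Mixed NE: P1 plays (A: 0.8125, B: 0.1875), P2 plays (X: 0.1875, Y: 0.8125)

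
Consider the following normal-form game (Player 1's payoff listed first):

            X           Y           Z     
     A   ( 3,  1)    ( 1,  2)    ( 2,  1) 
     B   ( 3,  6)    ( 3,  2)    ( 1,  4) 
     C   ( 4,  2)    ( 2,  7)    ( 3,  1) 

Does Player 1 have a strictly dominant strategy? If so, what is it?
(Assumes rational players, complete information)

No strictly dominant strategy exists for Player 1

Work:
A strategy strictly dominates another if it gives a strictly higher payoff against every opponent action. Compare each pair of P1's strategies column-by-column:
  A vs B: [3 vs 3, 1 vs 3, 2 vs 1] → A does not strictly dominate B (column X: 3 ≤ 3)
  A vs C: [3 vs 4, 1 vs 2, 2 vs 3] → A does not strictly dominate C (column X: 3 ≤ 4)
  B vs A: [3 vs 3, 3 vs 1, 1 vs 2] → B does not strictly dominate A (column X: 3 ≤ 3)
  B vs C: [3 vs 4, 3 vs 2, 1 vs 3] → B does not strictly dominate C (column X: 3 ≤ 4)
  C vs A: [4 vs 3, 2 vs 1, 3 vs 2] → C strictly dominates A
  C vs B: [4 vs 3, 2 vs 3, 3 vs 1] → C does not strictly dominate B (column Y: 2 ≤ 3)
No single strategy strictly dominates all others → no strictly dominant strategy.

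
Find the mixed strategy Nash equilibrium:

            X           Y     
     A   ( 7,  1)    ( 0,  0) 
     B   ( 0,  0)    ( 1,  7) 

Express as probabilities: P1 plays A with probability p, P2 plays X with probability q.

p = 0.875, q = 0.125

Work:
Find probabilities that make opponent indifferent:
P2 chooses q to make P1 indifferent between A and B
P1 chooses p to make P2 indifferent between X and Y
Mixed NE: P1 plays (A: 0.875, B: 0.125), P2 plays (X: 0.125, Y: 0.875)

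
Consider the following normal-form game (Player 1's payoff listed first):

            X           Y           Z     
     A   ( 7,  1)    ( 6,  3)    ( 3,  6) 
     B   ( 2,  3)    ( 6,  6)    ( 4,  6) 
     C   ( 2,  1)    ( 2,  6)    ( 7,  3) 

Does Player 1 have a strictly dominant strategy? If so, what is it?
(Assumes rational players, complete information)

No strictly dominant strategy exists for Player 1

Work:
A strategy strictly dominates another if it gives a strictly higher payoff against every opponent action. Compare each pair of P1's strategies column-by-column:
  A vs B: [7 vs 2, 6 vs 6, 3 vs 4] → A does not strictly dominate B (column Y: 6 ≤ 6)
  A vs C: [7 vs 2, 6 vs 2, 3 vs 7] → A does not strictly dominate C (column Z: 3 ≤ 7)
  B vs A: [2 vs 7, 6 vs 6, 4 vs 3] → B does not strictly dominate A (column X: 2 ≤ 7)
  B vs C: [2 vs 2, 6 vs 2, 4 vs 7] → B does not strictly dominate C (column X: 2 ≤ 2)
  C vs A: [2 vs 7, 2 vs 6, 7 vs 3] → C does not strictly dominate A (column X: 2 ≤ 7)
  C vs B: [2 vs 2, 2 vs 6, 7 vs 4] → C does not strictly dominate B (column X: 2 ≤ 2)
No single strategy strictly dominates all others → no strictly dominant strategy.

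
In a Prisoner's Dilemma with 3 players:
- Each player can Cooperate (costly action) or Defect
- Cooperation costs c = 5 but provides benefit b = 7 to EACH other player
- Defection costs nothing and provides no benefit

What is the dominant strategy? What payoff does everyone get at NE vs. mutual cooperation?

Dominant: Defect; NE payoff = 0; Coop payoff = 9

Work:
Defect dominates (saves cost c = 5, benefit to others is external)
NE: All defect → everyone gets 0
If all cooperate: each receives (2)×7 - 5 = 9
Social dilemma: 9 > 0 but NE gives 0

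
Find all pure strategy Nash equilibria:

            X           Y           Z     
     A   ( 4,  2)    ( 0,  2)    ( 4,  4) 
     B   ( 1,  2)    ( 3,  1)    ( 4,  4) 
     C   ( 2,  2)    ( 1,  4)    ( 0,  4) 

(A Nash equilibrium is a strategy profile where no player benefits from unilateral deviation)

Nash equilibrium: (A, Z), (B, Z)

Work:
Best responses:
  P1 vs X: payoffs [4, 1, 2] → best response A (payoff 4)
  P1 vs Y: payoffs [0, 3, 1] → best response B (payoff 3)
  P1 vs Z: payoffs [4, 4, 0] → best response A/B (payoff 4)
  P2 vs A: payoffs [2, 2, 4] → best response Z (payoff 4)
  P2 vs B: payoffs [2, 1, 4] → best response Z (payoff 4)
  P2 vs C: payoffs [2, 4, 4] → best response Y/Z (payoff 4)
Mutual best responses: (A,Z), (B,Z) → Nash equilibria.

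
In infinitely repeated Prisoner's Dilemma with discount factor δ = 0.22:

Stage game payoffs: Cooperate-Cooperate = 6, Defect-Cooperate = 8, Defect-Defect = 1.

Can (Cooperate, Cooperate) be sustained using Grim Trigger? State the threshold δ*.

δ* = 0.2857; since δ = 0.22 < 0.2857, cooperation cannot be sustained

Work:
For Grim Trigger:
Cooperate forever: 6/(1-δ)
Defect then punished: 8 + 1·δ/(1-δ)
Need: 6/(1-δ) ≥ 8 + 1·δ/(1-δ)
Solving: δ ≥ (T-R)/(T-P) = (8-6)/(8-1) = 0.2857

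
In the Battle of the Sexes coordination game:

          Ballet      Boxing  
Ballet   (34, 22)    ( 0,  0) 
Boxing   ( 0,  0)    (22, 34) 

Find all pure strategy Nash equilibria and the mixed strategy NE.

Pure NE: (Ballet, Ballet) and (Boxing, Boxing); Mixed NE: p = 0.6071, q = 0.3929

Work:
Check pure NE:
(Ballet, Ballet): (34, 22) - no unilateral deviation beneficial
(Boxing, Boxing): (22, 34) - no unilateral deviation beneficial
Mixed NE: P1 plays Ballet with p = 0.6071, P2 plays Ballet with q = 0.3929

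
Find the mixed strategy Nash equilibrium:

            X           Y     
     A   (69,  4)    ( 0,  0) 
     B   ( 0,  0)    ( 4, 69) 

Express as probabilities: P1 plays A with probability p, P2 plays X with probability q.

p = 0.9452, q = 0.0548

Work:
Find probabilities that make opponent indifferent:
P2 chooses q to make P1 indifferent between A and B
P1 chooses p to make P2 indifferent between X and Y
Mixed NE: P1 plays (A: 0.9452, B: 0.0548), P2 plays (X: 0.0548, Y: 0.9452)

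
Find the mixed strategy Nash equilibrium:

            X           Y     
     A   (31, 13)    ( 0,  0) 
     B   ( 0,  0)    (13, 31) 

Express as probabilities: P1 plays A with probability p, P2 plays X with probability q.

p = 0.7045, q = 0.2955

Work:
Find probabilities that make opponent indifferent:
P2 chooses q to make P1 indifferent between A and B
P1 chooses p to make P2 indifferent between X and Y
Mixed NE: P1 plays (A: 0.7045, B: 0.2955), P2 plays (X: 0.2955, Y: 0.7045)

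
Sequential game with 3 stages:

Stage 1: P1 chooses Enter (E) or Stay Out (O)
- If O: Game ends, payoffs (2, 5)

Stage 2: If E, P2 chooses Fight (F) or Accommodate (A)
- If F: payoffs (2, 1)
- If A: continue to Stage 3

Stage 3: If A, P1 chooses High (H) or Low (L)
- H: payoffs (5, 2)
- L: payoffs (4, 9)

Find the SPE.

SPE: (E, A, H); Outcome (5, 2)

Work:
Stage 3: P1 chooses H (5 vs 4)
Stage 2: P2: F->1, A->2 (anticipating H). Choose A
Stage 1: P1: O->2, E->5 (anticipating A, H). Choose E
SPE path: E -> A -> H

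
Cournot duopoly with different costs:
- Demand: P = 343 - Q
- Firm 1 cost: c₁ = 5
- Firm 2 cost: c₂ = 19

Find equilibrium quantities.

q₁* = 117.33, q₂* = 103.33

Work:
Reaction: q₁ = (343 - 5 - q₂)/2
Reaction: q₂ = (343 - 19 - q₁)/2
Solve simultaneously:
q₁* = (343 - 2×5 + 19)/3 = 117.33
q₂* = (343 - 2×19 + 5)/3 = 103.33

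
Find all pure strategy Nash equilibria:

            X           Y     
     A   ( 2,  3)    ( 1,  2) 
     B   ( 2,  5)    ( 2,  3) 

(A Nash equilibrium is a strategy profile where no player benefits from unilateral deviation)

Nash equilibrium: (A, X), (B, X)

Work:
Best responses:
  P1 vs X: payoffs [2, 2] → best response A/B (payoff 2)
  P1 vs Y: payoffs [1, 2] → best response B (payoff 2)
  P2 vs A: payoffs [3, 2] → best response X (payoff 3)
  P2 vs B: payoffs [5, 3] → best response X (payoff 5)
Mutual best responses: (A,X), (B,X) → Nash equilibria.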